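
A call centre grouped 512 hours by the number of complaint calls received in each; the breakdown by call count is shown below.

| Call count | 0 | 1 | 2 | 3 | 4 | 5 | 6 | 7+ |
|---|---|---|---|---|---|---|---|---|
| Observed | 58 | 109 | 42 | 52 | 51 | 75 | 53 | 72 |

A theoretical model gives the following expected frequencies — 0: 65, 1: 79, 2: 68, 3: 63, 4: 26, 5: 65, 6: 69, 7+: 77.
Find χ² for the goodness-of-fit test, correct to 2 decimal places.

53.62

cat         O        E   (O−E)²/E
0          58       65      0.754
1         109       79     11.392
2          42       68      9.941
3          52       63      1.921
4          51       26     24.038
5          75       65      1.538
6          53       69      3.710
7+         72       77      0.325
Sum = 53.62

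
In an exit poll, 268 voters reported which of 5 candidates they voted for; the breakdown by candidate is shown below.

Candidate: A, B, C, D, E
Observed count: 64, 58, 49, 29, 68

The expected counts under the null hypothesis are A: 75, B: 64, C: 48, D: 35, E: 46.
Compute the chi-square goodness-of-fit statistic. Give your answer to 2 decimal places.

A: (64 − 75)²/75 = 121/75 = 1.613
B: (58 − 64)²/64 = 36/64 = 0.563
C: (49 − 48)²/48 = 1/48 = 0.021
D: (29 − 35)²/35 = 36/35 = 1.029
E: (68 − 46)²/46 = 484/46 = 10.522
Sum = 13.75

13.75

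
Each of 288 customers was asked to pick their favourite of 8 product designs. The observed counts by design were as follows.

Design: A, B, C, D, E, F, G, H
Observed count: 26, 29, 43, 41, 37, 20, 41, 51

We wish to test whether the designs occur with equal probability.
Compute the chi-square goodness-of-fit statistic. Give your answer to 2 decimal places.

Under H₀ each category has probability 1/8, so each expected count is 288/8 = 36.
cat         O        E   (O−E)²/E
A          26       36      2.778
B          29       36      1.361
C          43       36      1.361
D          41       36      0.694
E          37       36      0.028
F          20       36      7.111
G          41       36      0.694
H          51       36      6.250
Sum = 20.28

20.28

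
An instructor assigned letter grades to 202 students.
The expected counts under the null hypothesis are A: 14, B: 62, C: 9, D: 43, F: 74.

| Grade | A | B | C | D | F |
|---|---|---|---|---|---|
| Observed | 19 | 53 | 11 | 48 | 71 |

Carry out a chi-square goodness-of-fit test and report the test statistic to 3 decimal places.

A: (19 − 14)²/14 = 25/14 = 1.7857
B: (53 − 62)²/62 = 81/62 = 1.3065
C: (11 − 9)²/9 = 4/9 = 0.4444
D: (48 − 43)²/43 = 25/43 = 0.5814
F: (71 − 74)²/74 = 9/74 = 0.1216
Sum = 4.240

4.240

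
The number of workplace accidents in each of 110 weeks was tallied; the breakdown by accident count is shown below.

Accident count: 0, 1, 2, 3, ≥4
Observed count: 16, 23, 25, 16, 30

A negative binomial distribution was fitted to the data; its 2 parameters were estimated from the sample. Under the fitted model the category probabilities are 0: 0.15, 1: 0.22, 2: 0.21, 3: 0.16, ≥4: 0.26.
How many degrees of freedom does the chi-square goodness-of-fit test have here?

2

There are k = 5 categories and 2 parameters estimated from the data, so df = 5 − 1 − 2 = 2.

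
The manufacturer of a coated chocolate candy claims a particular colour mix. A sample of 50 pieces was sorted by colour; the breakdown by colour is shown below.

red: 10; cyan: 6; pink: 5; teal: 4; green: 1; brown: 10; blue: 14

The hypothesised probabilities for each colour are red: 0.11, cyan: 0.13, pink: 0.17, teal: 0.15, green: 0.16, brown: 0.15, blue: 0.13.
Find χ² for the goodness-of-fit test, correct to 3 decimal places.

22.407

Expected counts E_i = n·p_i: 50×0.11 = 5.5, 50×0.13 = 6.5, 50×0.17 = 8.5, 50×0.15 = 7.5, 50×0.16 = 8, 50×0.15 = 7.5, 50×0.13 = 6.5.
red: (10 − 5.5)²/5.5 = 20.25/5.5 = 3.6818
cyan: (6 − 6.5)²/6.5 = 0.25/6.5 = 0.0385
pink: (5 − 8.5)²/8.5 = 12.25/8.5 = 1.4412
teal: (4 − 7.5)²/7.5 = 12.25/7.5 = 1.6333
green: (1 − 8)²/8 = 49/8 = 6.1250
brown: (10 − 7.5)²/7.5 = 6.25/7.5 = 0.8333
blue: (14 − 6.5)²/6.5 = 56.25/6.5 = 8.6538
Sum = 22.407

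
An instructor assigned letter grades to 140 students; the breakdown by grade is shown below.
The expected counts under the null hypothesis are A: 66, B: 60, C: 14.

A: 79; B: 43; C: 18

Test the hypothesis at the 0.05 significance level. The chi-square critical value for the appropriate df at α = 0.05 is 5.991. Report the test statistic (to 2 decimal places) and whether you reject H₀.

χ² = (79−66)²/66 + (43−60)²/60 + (18−14)²/14
   = 2.561 + 4.817 + 1.143
Sum = 8.52
df = 2. Since 8.52 > 5.991, we reject H₀.

8.52; reject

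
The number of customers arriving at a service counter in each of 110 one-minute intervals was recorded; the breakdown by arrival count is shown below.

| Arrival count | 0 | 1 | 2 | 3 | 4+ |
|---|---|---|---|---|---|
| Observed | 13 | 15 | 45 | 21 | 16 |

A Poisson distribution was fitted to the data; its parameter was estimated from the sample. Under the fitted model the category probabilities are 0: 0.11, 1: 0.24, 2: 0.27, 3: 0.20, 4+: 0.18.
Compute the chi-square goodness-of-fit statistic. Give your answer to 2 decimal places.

13.65

Expected counts E_i = n·p_i: 110×0.11 = 12.1, 110×0.24 = 26.4, 110×0.27 = 29.7, 110×0.20 = 22, 110×0.18 = 19.8.
cat         O        E   (O−E)²/E
0          13     12.1      0.067
1          15     26.4      4.923
2          45     29.7      7.882
3          21       22      0.045
4+         16     19.8      0.729
Sum = 13.65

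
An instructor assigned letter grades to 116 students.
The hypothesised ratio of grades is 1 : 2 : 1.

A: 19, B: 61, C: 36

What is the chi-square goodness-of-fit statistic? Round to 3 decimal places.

Ratio total = 4. Expected counts: 116×1/4 = 29, 116×2/4 = 58, 116×1/4 = 29.
cat         O        E   (O−E)²/E
A          19       29     3.4483
B          61       58     0.1552
C          36       29     1.6897
Sum = 5.293

5.293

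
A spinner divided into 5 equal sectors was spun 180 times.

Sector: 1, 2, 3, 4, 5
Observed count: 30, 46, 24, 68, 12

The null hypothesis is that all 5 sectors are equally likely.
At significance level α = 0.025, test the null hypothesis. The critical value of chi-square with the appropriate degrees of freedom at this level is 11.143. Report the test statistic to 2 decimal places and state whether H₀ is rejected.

52.22; reject

Expected count for each of the 5 categories: 180/5 = 36.
χ² = (30−36)²/36 + (46−36)²/36 + (24−36)²/36 + (68−36)²/36 + (12−36)²/36
   = 1.000 + 2.778 + 4.000 + 28.444 + 16.000
Sum = 52.22
df = 4. Since 52.22 > 11.143, we reject H₀.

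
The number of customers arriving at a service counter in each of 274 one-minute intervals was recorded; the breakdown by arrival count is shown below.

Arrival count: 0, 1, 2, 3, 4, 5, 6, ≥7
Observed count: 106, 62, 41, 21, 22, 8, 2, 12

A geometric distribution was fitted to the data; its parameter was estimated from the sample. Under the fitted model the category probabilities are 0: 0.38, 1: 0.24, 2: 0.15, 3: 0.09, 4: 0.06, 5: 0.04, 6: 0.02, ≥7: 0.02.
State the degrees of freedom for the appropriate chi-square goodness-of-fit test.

There are k = 8 categories and 1 parameter estimated from the data, so df = 8 − 1 − 1 = 6.

6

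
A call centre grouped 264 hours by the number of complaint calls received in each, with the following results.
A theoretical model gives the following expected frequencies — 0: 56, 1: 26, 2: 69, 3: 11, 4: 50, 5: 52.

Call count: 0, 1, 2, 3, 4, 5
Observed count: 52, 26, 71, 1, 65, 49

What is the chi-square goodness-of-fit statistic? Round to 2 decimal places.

χ² = (52−56)²/56 + (26−26)²/26 + (71−69)²/69 + (1−11)²/11 + (65−50)²/50 + (49−52)²/52
   = 0.286 + 0.000 + 0.058 + 9.091 + 4.500 + 0.173
Sum = 14.11

14.11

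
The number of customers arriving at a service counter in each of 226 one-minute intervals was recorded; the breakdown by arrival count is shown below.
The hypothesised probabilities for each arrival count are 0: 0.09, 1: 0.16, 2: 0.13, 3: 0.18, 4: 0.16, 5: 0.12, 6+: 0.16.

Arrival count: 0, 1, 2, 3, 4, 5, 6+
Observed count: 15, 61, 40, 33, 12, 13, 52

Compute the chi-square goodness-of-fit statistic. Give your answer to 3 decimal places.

Expected counts E_i = n·p_i: 226×0.09 = 20.34, 226×0.16 = 36.16, 226×0.13 = 29.38, 226×0.18 = 40.68, 226×0.16 = 36.16, 226×0.12 = 27.12, 226×0.16 = 36.16.
cat         O        E   (O−E)²/E
0          15    20.34     1.4019
1          61    36.16    17.0638
2          40    29.38     3.8388
3          33    40.68     1.4499
4          12    36.16    16.1423
5          13    27.12     7.3516
6+         52    36.16     6.9388
Sum = 54.187

54.187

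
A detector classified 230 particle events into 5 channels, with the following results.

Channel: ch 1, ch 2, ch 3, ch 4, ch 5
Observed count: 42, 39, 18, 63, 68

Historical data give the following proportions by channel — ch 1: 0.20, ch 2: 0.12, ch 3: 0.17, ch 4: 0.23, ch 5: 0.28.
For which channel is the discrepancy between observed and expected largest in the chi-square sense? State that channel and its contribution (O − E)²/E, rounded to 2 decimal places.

Expected counts E_i = n·p_i: 230×0.20 = 46, 230×0.12 = 27.6, 230×0.17 = 39.1, 230×0.23 = 52.9, 230×0.28 = 64.4.
cat         O        E   (O−E)²/E
ch 1       42       46      0.348
ch 2       39     27.6      4.709
ch 3       18     39.1     11.386
ch 4       63     52.9      1.928
ch 5       68     64.4      0.201
The largest term is for ch 3: 11.39.

ch 3, 11.39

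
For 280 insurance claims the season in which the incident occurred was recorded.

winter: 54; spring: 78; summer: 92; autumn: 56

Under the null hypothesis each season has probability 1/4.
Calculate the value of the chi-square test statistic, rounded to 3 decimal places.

14.286

Under H₀ each category has probability 1/4, so each expected count is 280/4 = 70.
cat         O        E   (O−E)²/E
winter     54       70     3.6571
spring     78       70     0.9143
summer     92       70     6.9143
autumn     56       70     2.8000
Sum = 14.286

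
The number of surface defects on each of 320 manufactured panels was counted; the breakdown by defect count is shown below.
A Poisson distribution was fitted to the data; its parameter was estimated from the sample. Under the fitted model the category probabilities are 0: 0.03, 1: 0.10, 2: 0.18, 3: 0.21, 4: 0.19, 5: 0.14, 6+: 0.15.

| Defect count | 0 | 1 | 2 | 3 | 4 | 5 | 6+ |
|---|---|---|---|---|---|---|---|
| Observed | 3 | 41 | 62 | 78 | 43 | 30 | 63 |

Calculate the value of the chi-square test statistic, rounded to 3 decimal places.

Expected counts E_i = n·p_i: 320×0.03 = 9.6, 320×0.10 = 32, 320×0.18 = 57.6, 320×0.21 = 67.2, 320×0.19 = 60.8, 320×0.14 = 44.8, 320×0.15 = 48.
0: (3 − 9.6)²/9.6 = 43.56/9.6 = 4.5375
1: (41 − 32)²/32 = 81/32 = 2.5313
2: (62 − 57.6)²/57.6 = 19.36/57.6 = 0.3361
3: (78 − 67.2)²/67.2 = 116.64/67.2 = 1.7357
4: (43 − 60.8)²/60.8 = 316.84/60.8 = 5.2112
5: (30 − 44.8)²/44.8 = 219.04/44.8 = 4.8893
6+: (63 − 48)²/48 = 225/48 = 4.6875
Sum = 23.929

23.929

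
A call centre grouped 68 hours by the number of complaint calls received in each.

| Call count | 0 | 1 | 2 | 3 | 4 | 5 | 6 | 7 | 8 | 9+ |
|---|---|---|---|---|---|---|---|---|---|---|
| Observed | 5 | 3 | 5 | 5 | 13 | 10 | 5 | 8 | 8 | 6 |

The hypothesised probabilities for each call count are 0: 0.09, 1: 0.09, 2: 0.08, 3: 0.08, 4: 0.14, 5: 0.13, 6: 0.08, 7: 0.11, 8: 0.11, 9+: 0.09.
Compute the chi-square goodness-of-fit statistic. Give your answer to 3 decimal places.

Expected counts E_i = n·p_i: 68×0.09 = 6.12, 68×0.09 = 6.12, 68×0.08 = 5.44, 68×0.08 = 5.44, 68×0.14 = 9.52, 68×0.13 = 8.84, 68×0.08 = 5.44, 68×0.11 = 7.48, 68×0.11 = 7.48, 68×0.09 = 6.12.
χ² = (5−6.12)²/6.12 + (3−6.12)²/6.12 + (5−5.44)²/5.44 + (5−5.44)²/5.44 + (13−9.52)²/9.52 + (10−8.84)²/8.84 + (5−5.44)²/5.44 + (8−7.48)²/7.48 + (8−7.48)²/7.48 + (6−6.12)²/6.12
   = 0.2050 + 1.5906 + 0.0356 + 0.0356 + 1.2721 + 0.1522 + 0.0356 + 0.0361 + 0.0361 + 0.0024
Sum = 3.401

3.401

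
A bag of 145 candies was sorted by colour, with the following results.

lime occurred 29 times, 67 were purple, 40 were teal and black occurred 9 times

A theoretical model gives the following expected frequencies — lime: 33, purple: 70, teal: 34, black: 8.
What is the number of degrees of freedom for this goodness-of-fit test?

There are k = 4 categories and no parameters were estimated from the data, so df = 4 − 1 = 3.

3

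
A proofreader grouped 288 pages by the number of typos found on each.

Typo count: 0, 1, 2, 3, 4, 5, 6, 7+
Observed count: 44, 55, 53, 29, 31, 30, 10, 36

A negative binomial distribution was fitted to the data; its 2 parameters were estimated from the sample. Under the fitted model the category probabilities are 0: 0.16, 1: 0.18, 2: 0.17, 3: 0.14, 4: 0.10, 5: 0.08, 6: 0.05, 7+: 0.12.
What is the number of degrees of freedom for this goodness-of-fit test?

There are k = 8 categories and 2 parameters estimated from the data, so df = 8 − 1 − 2 = 5.

5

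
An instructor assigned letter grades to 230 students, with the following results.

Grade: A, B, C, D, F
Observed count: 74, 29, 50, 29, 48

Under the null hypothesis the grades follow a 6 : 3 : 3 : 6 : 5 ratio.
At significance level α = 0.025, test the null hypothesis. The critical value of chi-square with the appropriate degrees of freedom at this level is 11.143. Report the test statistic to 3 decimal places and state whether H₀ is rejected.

32.730; reject

Ratio total = 23. Expected counts: 230×6/23 = 60, 230×3/23 = 30, 230×3/23 = 30, 230×6/23 = 60, 230×5/23 = 50.
A: (74 − 60)²/60 = 196/60 = 3.2667
B: (29 − 30)²/30 = 1/30 = 0.0333
C: (50 − 30)²/30 = 400/30 = 13.3333
D: (29 − 60)²/60 = 961/60 = 16.0167
F: (48 − 50)²/50 = 4/50 = 0.0800
Sum = 32.730
df = 4. Since 32.730 > 11.143, we reject H₀.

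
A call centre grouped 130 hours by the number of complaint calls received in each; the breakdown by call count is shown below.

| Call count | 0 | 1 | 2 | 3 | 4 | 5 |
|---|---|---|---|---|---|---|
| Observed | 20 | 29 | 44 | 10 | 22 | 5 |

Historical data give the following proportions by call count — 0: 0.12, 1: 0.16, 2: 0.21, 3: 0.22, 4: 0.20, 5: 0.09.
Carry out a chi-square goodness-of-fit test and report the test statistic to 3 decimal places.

31.238

Expected counts E_i = n·p_i: 130×0.12 = 15.6, 130×0.16 = 20.8, 130×0.21 = 27.3, 130×0.22 = 28.6, 130×0.20 = 26, 130×0.09 = 11.7.
0: (20 − 15.6)²/15.6 = 19.36/15.6 = 1.2410
1: (29 − 20.8)²/20.8 = 67.24/20.8 = 3.2327
2: (44 − 27.3)²/27.3 = 278.89/27.3 = 10.2158
3: (10 − 28.6)²/28.6 = 345.96/28.6 = 12.0965
4: (22 − 26)²/26 = 16/26 = 0.6154
5: (5 − 11.7)²/11.7 = 44.89/11.7 = 3.8368
Sum = 31.238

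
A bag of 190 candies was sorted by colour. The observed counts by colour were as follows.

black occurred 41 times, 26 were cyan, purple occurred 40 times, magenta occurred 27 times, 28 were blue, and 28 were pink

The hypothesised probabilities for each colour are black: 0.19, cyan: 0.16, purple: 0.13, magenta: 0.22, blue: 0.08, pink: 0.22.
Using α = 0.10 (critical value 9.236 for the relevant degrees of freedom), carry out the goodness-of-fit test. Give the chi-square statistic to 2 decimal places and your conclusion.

31.35; reject

Expected counts E_i = n·p_i: 190×0.19 = 36.1, 190×0.16 = 30.4, 190×0.13 = 24.7, 190×0.22 = 41.8, 190×0.08 = 15.2, 190×0.22 = 41.8.
cat          O        E   (O−E)²/E
black       41     36.1      0.665
cyan        26     30.4      0.637
purple      40     24.7      9.477
magenta     27     41.8      5.240
blue        28     15.2     10.779
pink        28     41.8      4.556
Sum = 31.35
df = 5. Since 31.35 > 9.236, we reject H₀.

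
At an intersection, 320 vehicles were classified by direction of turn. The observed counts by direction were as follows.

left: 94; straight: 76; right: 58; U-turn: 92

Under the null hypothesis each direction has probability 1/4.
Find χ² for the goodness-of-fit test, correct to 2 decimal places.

10.50

Under H₀ each category has probability 1/4, so each expected count is 320/4 = 80.
left: (94 − 80)²/80 = 196/80 = 2.450
straight: (76 − 80)²/80 = 16/80 = 0.200
right: (58 − 80)²/80 = 484/80 = 6.050
U-turn: (92 − 80)²/80 = 144/80 = 1.800
Sum = 10.50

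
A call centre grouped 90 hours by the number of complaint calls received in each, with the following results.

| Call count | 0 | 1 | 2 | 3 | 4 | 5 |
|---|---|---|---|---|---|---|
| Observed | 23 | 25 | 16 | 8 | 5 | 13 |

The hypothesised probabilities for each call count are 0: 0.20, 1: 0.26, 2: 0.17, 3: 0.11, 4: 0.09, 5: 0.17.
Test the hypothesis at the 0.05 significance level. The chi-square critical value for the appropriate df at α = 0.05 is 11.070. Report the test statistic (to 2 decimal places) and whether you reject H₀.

3.43; do not reject

Expected counts E_i = n·p_i: 90×0.20 = 18, 90×0.26 = 23.4, 90×0.17 = 15.3, 90×0.11 = 9.9, 90×0.09 = 8.1, 90×0.17 = 15.3.
0: (23 − 18)²/18 = 25/18 = 1.389
1: (25 − 23.4)²/23.4 = 2.56/23.4 = 0.109
2: (16 − 15.3)²/15.3 = 0.49/15.3 = 0.032
3: (8 − 9.9)²/9.9 = 3.61/9.9 = 0.365
4: (5 − 8.1)²/8.1 = 9.61/8.1 = 1.186
5: (13 − 15.3)²/15.3 = 5.29/15.3 = 0.346
Sum = 3.43
df = 5. Since 3.43 < 11.070, we do not reject H₀.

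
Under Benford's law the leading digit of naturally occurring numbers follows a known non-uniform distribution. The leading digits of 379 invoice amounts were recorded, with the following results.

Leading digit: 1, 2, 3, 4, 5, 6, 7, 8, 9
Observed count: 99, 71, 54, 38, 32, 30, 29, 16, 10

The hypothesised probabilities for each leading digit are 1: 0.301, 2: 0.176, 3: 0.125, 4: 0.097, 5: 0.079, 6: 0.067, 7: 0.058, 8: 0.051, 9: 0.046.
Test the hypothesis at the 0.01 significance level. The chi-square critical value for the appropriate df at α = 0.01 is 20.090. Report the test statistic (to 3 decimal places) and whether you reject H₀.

10.199; do not reject

Expected counts E_i = n·p_i: 379×0.301 = 114.079, 379×0.176 = 66.704, 379×0.125 = 47.375, 379×0.097 = 36.763, 379×0.079 = 29.941, 379×0.067 = 25.393, 379×0.058 = 21.982, 379×0.051 = 19.329, 379×0.046 = 17.434.
χ² = (99−114.079)²/114.079 + (71−66.704)²/66.704 + (54−47.375)²/47.375 + (38−36.763)²/36.763 + (32−29.941)²/29.941 + (30−25.393)²/25.393 + (29−21.982)²/21.982 + (16−19.329)²/19.329 + (10−17.434)²/17.434
   = 1.9931 + 0.2767 + 0.9265 + 0.0416 + 0.1416 + 0.8358 + 2.2406 + 0.5733 + 3.1699
Sum = 10.199
df = 8. Since 10.199 < 20.090, we do not reject H₀.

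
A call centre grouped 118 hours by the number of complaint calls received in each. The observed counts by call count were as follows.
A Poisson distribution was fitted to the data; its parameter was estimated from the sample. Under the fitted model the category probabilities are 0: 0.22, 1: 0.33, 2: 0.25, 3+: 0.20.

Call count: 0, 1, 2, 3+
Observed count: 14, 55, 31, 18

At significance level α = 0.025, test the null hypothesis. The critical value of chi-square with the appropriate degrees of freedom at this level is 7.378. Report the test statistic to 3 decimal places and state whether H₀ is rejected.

Expected counts E_i = n·p_i: 118×0.22 = 25.96, 118×0.33 = 38.94, 118×0.25 = 29.5, 118×0.20 = 23.6.
χ² = (14−25.96)²/25.96 + (55−38.94)²/38.94 + (31−29.5)²/29.5 + (18−23.6)²/23.6
   = 5.5101 + 6.6236 + 0.0763 + 1.3288
Sum = 13.539
df = 2. Since 13.539 > 7.378, we reject H₀.

13.539; reject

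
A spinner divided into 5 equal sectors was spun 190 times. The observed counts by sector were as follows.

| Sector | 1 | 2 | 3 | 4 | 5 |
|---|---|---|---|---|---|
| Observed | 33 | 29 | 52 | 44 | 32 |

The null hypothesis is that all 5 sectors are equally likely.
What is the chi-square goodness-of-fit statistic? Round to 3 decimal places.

9.842

Expected count for each of the 5 categories: 190/5 = 38.
χ² = (33−38)²/38 + (29−38)²/38 + (52−38)²/38 + (44−38)²/38 + (32−38)²/38
   = 0.6579 + 2.1316 + 5.1579 + 0.9474 + 0.9474
Sum = 9.842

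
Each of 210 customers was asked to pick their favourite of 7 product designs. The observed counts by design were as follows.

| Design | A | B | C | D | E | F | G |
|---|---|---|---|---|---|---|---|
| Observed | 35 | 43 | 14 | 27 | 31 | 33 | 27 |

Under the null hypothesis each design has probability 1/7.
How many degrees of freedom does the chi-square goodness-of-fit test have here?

6

There are k = 7 categories and no parameters were estimated from the data, so df = 7 − 1 = 6.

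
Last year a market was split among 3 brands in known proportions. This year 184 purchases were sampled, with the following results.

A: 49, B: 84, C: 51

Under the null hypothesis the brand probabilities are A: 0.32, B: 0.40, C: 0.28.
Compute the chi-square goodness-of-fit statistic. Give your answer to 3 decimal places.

Expected counts E_i = n·p_i: 184×0.32 = 58.88, 184×0.40 = 73.6, 184×0.28 = 51.52.
cat         O        E   (O−E)²/E
A          49    58.88     1.6579
B          84     73.6     1.4696
C          51    51.52     0.0052
Sum = 3.133

3.133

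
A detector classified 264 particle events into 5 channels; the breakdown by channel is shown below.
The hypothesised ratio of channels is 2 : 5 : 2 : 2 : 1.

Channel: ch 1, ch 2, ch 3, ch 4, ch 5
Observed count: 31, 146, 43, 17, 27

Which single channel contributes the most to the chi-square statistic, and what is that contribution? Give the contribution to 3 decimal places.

ch 4, 16.568

Ratio total = 12. Expected counts: 264×2/12 = 44, 264×5/12 = 110, 264×2/12 = 44, 264×2/12 = 44, 264×1/12 = 22.
χ² = (31−44)²/44 + (146−110)²/110 + (43−44)²/44 + (17−44)²/44 + (27−22)²/22
   = 3.8409 + 11.7818 + 0.0227 + 16.5682 + 1.1364
The largest term is for ch 4: 16.568.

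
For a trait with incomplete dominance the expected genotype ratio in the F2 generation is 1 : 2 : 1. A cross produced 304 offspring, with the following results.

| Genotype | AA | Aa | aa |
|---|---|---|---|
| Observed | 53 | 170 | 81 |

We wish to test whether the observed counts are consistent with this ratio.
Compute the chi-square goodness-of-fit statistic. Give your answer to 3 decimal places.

9.421

Ratio total = 4. Expected counts: 304×1/4 = 76, 304×2/4 = 152, 304×1/4 = 76.
AA: (53 − 76)²/76 = 529/76 = 6.9605
Aa: (170 − 152)²/152 = 324/152 = 2.1316
aa: (81 − 76)²/76 = 25/76 = 0.3289
Sum = 9.421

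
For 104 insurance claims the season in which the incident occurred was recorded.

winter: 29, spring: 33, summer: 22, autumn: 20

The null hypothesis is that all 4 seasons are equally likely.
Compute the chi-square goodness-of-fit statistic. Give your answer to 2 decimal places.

Expected count for each of the 4 categories: 104/4 = 26.
winter: (29 − 26)²/26 = 9/26 = 0.346
spring: (33 − 26)²/26 = 49/26 = 1.885
summer: (22 − 26)²/26 = 16/26 = 0.615
autumn: (20 − 26)²/26 = 36/26 = 1.385
Sum = 4.23

4.23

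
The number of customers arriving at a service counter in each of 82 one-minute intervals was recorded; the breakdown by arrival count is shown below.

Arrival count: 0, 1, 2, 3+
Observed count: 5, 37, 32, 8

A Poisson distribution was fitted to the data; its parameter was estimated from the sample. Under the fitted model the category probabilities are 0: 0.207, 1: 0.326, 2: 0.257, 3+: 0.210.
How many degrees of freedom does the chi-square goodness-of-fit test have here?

2

There are k = 4 categories and 1 parameter estimated from the data, so df = 4 − 1 − 1 = 2.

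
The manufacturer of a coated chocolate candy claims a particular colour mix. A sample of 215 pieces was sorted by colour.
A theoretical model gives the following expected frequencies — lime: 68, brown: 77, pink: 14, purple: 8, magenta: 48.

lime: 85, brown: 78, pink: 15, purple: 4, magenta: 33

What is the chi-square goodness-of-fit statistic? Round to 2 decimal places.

11.02

cat          O        E   (O−E)²/E
lime        85       68      4.250
brown       78       77      0.013
pink        15       14      0.071
purple       4        8      2.000
magenta     33       48      4.688
Sum = 11.02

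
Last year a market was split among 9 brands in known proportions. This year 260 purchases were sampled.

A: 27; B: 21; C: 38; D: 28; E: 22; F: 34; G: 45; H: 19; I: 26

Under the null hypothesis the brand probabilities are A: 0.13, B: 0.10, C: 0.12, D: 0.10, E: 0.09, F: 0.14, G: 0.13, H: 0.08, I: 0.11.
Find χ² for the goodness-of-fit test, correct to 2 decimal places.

8.31

Expected counts E_i = n·p_i: 260×0.13 = 33.8, 260×0.10 = 26, 260×0.12 = 31.2, 260×0.10 = 26, 260×0.09 = 23.4, 260×0.14 = 36.4, 260×0.13 = 33.8, 260×0.08 = 20.8, 260×0.11 = 28.6.
χ² = (27−33.8)²/33.8 + (21−26)²/26 + (38−31.2)²/31.2 + (28−26)²/26 + (22−23.4)²/23.4 + (34−36.4)²/36.4 + (45−33.8)²/33.8 + (19−20.8)²/20.8 + (26−28.6)²/28.6
   = 1.368 + 0.962 + 1.482 + 0.154 + 0.084 + 0.158 + 3.711 + 0.156 + 0.236
Sum = 8.31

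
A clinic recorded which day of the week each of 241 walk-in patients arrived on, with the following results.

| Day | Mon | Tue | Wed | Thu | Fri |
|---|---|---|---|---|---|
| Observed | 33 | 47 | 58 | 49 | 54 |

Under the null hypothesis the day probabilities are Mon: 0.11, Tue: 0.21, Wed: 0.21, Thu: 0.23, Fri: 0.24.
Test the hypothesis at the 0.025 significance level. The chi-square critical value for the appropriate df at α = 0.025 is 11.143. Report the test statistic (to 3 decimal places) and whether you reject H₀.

3.926; do not reject

Expected counts E_i = n·p_i: 241×0.11 = 26.51, 241×0.21 = 50.61, 241×0.21 = 50.61, 241×0.23 = 55.43, 241×0.24 = 57.84.
χ² = (33−26.51)²/26.51 + (47−50.61)²/50.61 + (58−50.61)²/50.61 + (49−55.43)²/55.43 + (54−57.84)²/57.84
   = 1.5888 + 0.2575 + 1.0791 + 0.7459 + 0.2549
Sum = 3.926
df = 4. Since 3.926 < 11.143, we do not reject H₀.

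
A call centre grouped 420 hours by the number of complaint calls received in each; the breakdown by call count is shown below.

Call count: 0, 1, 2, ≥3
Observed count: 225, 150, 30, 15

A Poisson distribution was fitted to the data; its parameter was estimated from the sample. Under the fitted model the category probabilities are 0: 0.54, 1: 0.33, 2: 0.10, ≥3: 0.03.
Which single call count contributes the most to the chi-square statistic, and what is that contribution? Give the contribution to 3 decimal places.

2, 3.429

Expected counts E_i = n·p_i: 420×0.54 = 226.8, 420×0.33 = 138.6, 420×0.10 = 42, 420×0.03 = 12.6.
χ² = (225−226.8)²/226.8 + (150−138.6)²/138.6 + (30−42)²/42 + (15−12.6)²/12.6
   = 0.0143 + 0.9377 + 3.4286 + 0.4571
The largest term is for 2: 3.429.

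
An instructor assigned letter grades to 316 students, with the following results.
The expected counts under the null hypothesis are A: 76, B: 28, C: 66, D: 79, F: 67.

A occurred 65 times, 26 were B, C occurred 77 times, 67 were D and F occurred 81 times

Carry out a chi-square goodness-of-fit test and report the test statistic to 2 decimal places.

8.32

A: (65 − 76)²/76 = 121/76 = 1.592
B: (26 − 28)²/28 = 4/28 = 0.143
C: (77 − 66)²/66 = 121/66 = 1.833
D: (67 − 79)²/79 = 144/79 = 1.823
F: (81 − 67)²/67 = 196/67 = 2.925
Sum = 8.32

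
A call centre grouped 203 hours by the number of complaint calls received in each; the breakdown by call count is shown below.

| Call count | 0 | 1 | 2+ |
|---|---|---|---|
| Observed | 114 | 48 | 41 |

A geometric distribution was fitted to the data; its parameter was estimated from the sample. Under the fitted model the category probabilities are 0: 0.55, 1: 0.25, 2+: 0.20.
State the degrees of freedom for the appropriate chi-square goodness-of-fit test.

1

There are k = 3 categories and 1 parameter estimated from the data, so df = 3 − 1 − 1 = 1.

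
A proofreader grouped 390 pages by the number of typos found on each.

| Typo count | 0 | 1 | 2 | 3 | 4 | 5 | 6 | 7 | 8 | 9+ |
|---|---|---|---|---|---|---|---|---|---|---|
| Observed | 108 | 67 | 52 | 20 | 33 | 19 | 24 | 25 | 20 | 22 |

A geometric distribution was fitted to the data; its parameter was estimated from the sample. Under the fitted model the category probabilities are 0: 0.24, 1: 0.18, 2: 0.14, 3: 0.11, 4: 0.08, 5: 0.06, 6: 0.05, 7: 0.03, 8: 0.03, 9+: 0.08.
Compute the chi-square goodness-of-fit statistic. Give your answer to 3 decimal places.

Expected counts E_i = n·p_i: 390×0.24 = 93.6, 390×0.18 = 70.2, 390×0.14 = 54.6, 390×0.11 = 42.9, 390×0.08 = 31.2, 390×0.06 = 23.4, 390×0.05 = 19.5, 390×0.03 = 11.7, 390×0.03 = 11.7, 390×0.08 = 31.2.
χ² = (108−93.6)²/93.6 + (67−70.2)²/70.2 + (52−54.6)²/54.6 + (20−42.9)²/42.9 + (33−31.2)²/31.2 + (19−23.4)²/23.4 + (24−19.5)²/19.5 + (25−11.7)²/11.7 + (20−11.7)²/11.7 + (22−31.2)²/31.2
   = 2.2154 + 0.1459 + 0.1238 + 12.2240 + 0.1038 + 0.8274 + 1.0385 + 15.1188 + 5.8880 + 2.7128
Sum = 40.398

40.398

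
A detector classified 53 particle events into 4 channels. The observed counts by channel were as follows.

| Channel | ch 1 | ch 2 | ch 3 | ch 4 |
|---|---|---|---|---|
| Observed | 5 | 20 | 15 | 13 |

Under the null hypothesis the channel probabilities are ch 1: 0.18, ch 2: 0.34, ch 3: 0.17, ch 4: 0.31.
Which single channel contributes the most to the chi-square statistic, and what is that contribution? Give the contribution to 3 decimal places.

ch 3, 3.982

Expected counts E_i = n·p_i: 53×0.18 = 9.54, 53×0.34 = 18.02, 53×0.17 = 9.01, 53×0.31 = 16.43.
cat         O        E   (O−E)²/E
ch 1        5     9.54     2.1605
ch 2       20    18.02     0.2176
ch 3       15     9.01     3.9823
ch 4       13    16.43     0.7161
The largest term is for ch 3: 3.982.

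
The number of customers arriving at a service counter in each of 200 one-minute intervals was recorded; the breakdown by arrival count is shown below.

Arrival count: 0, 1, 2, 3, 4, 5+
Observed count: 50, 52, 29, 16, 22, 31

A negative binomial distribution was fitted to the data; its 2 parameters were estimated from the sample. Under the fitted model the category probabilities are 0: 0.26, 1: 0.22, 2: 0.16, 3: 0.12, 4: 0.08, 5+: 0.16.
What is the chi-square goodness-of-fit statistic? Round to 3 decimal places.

Expected counts E_i = n·p_i: 200×0.26 = 52, 200×0.22 = 44, 200×0.16 = 32, 200×0.12 = 24, 200×0.08 = 16, 200×0.16 = 32.
cat         O        E   (O−E)²/E
0          50       52     0.0769
1          52       44     1.4545
2          29       32     0.2813
3          16       24     2.6667
4          22       16     2.2500
5+         31       32     0.0313
Sum = 6.761

6.761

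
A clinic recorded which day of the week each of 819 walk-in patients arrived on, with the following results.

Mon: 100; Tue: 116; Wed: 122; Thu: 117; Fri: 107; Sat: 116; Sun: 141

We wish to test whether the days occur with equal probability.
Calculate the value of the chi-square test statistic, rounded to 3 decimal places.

8.479

Expected count for each of the 7 categories: 819/7 = 117.
χ² = (100−117)²/117 + (116−117)²/117 + (122−117)²/117 + (117−117)²/117 + (107−117)²/117 + (116−117)²/117 + (141−117)²/117
   = 2.4701 + 0.0085 + 0.2137 + 0.0000 + 0.8547 + 0.0085 + 4.9231
Sum = 8.479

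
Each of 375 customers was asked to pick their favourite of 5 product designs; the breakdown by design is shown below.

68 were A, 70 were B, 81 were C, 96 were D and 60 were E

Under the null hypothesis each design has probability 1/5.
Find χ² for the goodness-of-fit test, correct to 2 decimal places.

10.35

Under H₀ each category has probability 1/5, so each expected count is 375/5 = 75.
cat         O        E   (O−E)²/E
A          68       75      0.653
B          70       75      0.333
C          81       75      0.480
D          96       75      5.880
E          60       75      3.000
Sum = 10.35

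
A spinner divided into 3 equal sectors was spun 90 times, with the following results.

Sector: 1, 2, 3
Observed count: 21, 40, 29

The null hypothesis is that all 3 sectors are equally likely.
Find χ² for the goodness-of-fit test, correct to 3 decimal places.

Under H₀ each category has probability 1/3, so each expected count is 90/3 = 30.
χ² = (21−30)²/30 + (40−30)²/30 + (29−30)²/30
   = 2.7000 + 3.3333 + 0.0333
Sum = 6.067

6.067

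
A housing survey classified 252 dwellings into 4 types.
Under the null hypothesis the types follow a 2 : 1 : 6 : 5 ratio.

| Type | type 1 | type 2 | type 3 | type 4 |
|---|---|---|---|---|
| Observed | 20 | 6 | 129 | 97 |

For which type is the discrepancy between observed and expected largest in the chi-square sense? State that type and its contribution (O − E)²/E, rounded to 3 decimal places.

Ratio total = 14. Expected counts: 252×2/14 = 36, 252×1/14 = 18, 252×6/14 = 108, 252×5/14 = 90.
cat         O        E   (O−E)²/E
type 1     20       36     7.1111
type 2      6       18     8.0000
type 3    129      108     4.0833
type 4     97       90     0.5444
The largest term is for type 2: 8.000.

type 2, 8.000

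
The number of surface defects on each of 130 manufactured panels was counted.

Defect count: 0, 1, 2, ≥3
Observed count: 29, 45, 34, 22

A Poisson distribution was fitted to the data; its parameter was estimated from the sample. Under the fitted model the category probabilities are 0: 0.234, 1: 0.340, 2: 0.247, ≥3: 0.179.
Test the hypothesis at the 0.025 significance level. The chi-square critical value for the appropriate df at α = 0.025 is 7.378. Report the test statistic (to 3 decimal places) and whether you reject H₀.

0.261; do not reject

Expected counts E_i = n·p_i: 130×0.234 = 30.42, 130×0.340 = 44.2, 130×0.247 = 32.11, 130×0.179 = 23.27.
χ² = (29−30.42)²/30.42 + (45−44.2)²/44.2 + (34−32.11)²/32.11 + (22−23.27)²/23.27
   = 0.0663 + 0.0145 + 0.1112 + 0.0693
Sum = 0.261
df = 2. Since 0.261 < 7.378, we do not reject H₀.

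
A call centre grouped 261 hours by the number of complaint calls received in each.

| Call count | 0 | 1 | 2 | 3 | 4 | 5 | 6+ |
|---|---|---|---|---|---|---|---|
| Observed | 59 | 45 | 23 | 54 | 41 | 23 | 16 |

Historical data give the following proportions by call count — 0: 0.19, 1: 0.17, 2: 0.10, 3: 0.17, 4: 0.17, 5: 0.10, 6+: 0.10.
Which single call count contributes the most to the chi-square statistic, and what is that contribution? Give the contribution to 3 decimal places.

6+, 3.908

Expected counts E_i = n·p_i: 261×0.19 = 49.59, 261×0.17 = 44.37, 261×0.10 = 26.1, 261×0.17 = 44.37, 261×0.17 = 44.37, 261×0.10 = 26.1, 261×0.10 = 26.1.
0: (59 − 49.59)²/49.59 = 88.5481/49.59 = 1.7856
1: (45 − 44.37)²/44.37 = 0.3969/44.37 = 0.0089
2: (23 − 26.1)²/26.1 = 9.61/26.1 = 0.3682
3: (54 − 44.37)²/44.37 = 92.7369/44.37 = 2.0901
4: (41 − 44.37)²/44.37 = 11.3569/44.37 = 0.2560
5: (23 − 26.1)²/26.1 = 9.61/26.1 = 0.3682
6+: (16 − 26.1)²/26.1 = 102.01/26.1 = 3.9084
The largest term is for 6+: 3.908.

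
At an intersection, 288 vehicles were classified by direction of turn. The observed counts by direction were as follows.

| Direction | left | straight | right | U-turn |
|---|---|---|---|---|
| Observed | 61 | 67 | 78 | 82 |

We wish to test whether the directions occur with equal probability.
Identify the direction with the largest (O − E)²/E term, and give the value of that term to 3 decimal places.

Under H₀ each category has probability 1/4, so each expected count is 288/4 = 72.
left: (61 − 72)²/72 = 121/72 = 1.6806
straight: (67 − 72)²/72 = 25/72 = 0.3472
right: (78 − 72)²/72 = 36/72 = 0.5000
U-turn: (82 − 72)²/72 = 100/72 = 1.3889
The largest term is for left: 1.681.

left, 1.681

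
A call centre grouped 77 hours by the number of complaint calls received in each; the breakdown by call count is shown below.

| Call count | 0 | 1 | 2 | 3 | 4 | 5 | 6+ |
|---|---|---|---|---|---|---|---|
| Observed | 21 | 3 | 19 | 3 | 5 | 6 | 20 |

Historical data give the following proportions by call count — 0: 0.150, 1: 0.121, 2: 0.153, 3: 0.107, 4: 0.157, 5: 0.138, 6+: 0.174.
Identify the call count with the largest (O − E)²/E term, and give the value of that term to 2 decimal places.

Expected counts E_i = n·p_i: 77×0.150 = 11.55, 77×0.121 = 9.317, 77×0.153 = 11.781, 77×0.107 = 8.239, 77×0.157 = 12.089, 77×0.138 = 10.626, 77×0.174 = 13.398.
0: (21 − 11.55)²/11.55 = 89.3025/11.55 = 7.732
1: (3 − 9.317)²/9.317 = 39.904489/9.317 = 4.283
2: (19 − 11.781)²/11.781 = 52.113961/11.781 = 4.424
3: (3 − 8.239)²/8.239 = 27.447121/8.239 = 3.331
4: (5 − 12.089)²/12.089 = 50.253921/12.089 = 4.157
5: (6 − 10.626)²/10.626 = 21.399876/10.626 = 2.014
6+: (20 − 13.398)²/13.398 = 43.586404/13.398 = 3.253
The largest term is for 0: 7.73.

0, 7.73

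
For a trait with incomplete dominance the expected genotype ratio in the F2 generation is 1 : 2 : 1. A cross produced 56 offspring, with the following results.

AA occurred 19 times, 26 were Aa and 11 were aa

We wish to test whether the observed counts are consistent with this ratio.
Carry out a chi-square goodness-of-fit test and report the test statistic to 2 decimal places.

Ratio total = 4. Expected counts: 56×1/4 = 14, 56×2/4 = 28, 56×1/4 = 14.
AA: (19 − 14)²/14 = 25/14 = 1.786
Aa: (26 − 28)²/28 = 4/28 = 0.143
aa: (11 − 14)²/14 = 9/14 = 0.643
Sum = 2.57

2.57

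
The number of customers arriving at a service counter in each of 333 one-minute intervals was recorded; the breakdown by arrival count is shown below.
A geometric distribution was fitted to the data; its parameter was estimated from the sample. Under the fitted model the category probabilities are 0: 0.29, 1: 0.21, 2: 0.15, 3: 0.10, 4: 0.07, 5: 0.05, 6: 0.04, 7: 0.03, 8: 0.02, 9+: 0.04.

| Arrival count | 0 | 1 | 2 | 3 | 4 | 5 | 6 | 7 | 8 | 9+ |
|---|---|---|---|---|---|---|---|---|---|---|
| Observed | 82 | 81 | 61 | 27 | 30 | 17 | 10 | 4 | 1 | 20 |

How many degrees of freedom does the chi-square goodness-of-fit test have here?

8

There are k = 10 categories and 1 parameter estimated from the data, so df = 10 − 1 − 1 = 8.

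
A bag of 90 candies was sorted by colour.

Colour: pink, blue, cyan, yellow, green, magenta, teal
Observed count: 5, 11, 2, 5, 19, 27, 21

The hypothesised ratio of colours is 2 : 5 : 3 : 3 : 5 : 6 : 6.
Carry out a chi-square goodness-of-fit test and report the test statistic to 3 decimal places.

Ratio total = 30. Expected counts: 90×2/30 = 6, 90×5/30 = 15, 90×3/30 = 9, 90×3/30 = 9, 90×5/30 = 15, 90×6/30 = 18, 90×6/30 = 18.
χ² = (5−6)²/6 + (11−15)²/15 + (2−9)²/9 + (5−9)²/9 + (19−15)²/15 + (27−18)²/18 + (21−18)²/18
   = 0.1667 + 1.0667 + 5.4444 + 1.7778 + 1.0667 + 4.5000 + 0.5000
Sum = 14.522

14.522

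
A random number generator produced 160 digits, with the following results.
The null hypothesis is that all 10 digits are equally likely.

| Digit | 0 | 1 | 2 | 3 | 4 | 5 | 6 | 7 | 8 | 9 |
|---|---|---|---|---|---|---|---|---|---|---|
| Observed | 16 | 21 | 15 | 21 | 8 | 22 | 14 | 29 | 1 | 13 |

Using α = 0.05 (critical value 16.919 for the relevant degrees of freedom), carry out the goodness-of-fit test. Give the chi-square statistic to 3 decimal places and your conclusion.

34.875; reject

Under H₀ each category has probability 1/10, so each expected count is 160/10 = 16.
0: (16 − 16)²/16 = 0/16 = 0.0000
1: (21 − 16)²/16 = 25/16 = 1.5625
2: (15 − 16)²/16 = 1/16 = 0.0625
3: (21 − 16)²/16 = 25/16 = 1.5625
4: (8 − 16)²/16 = 64/16 = 4.0000
5: (22 − 16)²/16 = 36/16 = 2.2500
6: (14 − 16)²/16 = 4/16 = 0.2500
7: (29 − 16)²/16 = 169/16 = 10.5625
8: (1 − 16)²/16 = 225/16 = 14.0625
9: (13 − 16)²/16 = 9/16 = 0.5625
Sum = 34.875
df = 9. Since 34.875 > 16.919, we reject H₀.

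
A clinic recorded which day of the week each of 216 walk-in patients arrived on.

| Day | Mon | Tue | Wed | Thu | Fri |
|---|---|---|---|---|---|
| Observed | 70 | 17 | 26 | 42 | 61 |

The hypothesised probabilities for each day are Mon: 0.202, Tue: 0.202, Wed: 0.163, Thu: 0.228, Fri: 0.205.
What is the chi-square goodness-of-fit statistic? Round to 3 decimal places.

41.979

Expected counts E_i = n·p_i: 216×0.202 = 43.632, 216×0.202 = 43.632, 216×0.163 = 35.208, 216×0.228 = 49.248, 216×0.205 = 44.28.
Mon: (70 − 43.632)²/43.632 = 695.271424/43.632 = 15.9349
Tue: (17 − 43.632)²/43.632 = 709.263424/43.632 = 16.2556
Wed: (26 − 35.208)²/35.208 = 84.787264/35.208 = 2.4082
Thu: (42 − 49.248)²/49.248 = 52.533504/49.248 = 1.0667
Fri: (61 − 44.28)²/44.28 = 279.5584/44.28 = 6.3134
Sum = 41.979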